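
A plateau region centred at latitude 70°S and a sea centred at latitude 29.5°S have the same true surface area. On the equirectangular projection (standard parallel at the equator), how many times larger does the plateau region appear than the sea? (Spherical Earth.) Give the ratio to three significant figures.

2.54

In the plate carrée (x = Rλ, y = Rφ), meridians are true-scale (h = 1) and parallels are stretched by k = sec φ.
Areal scale at 70°: h·k = 1.000 × 2.924 = 2.924.
Areal scale at 29.5°: h·k = 1.000 × 1.149 = 1.149.
Ratio = 2.924/1.149 ≈ 2.54.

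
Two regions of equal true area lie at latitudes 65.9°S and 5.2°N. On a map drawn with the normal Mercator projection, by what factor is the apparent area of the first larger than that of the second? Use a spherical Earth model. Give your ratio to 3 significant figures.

On Mercator, area is exaggerated by sec²φ = 1/cos²φ.
At 65.9°: sec²(65.9°) = 1/0.4083² = 5.998.
At 5.2°: sec²(5.2°) = 1/0.9959² = 1.008.
Ratio = 5.998/1.008 = cos²(5.2°)/cos²(65.9°) ≈ 5.95.

5.95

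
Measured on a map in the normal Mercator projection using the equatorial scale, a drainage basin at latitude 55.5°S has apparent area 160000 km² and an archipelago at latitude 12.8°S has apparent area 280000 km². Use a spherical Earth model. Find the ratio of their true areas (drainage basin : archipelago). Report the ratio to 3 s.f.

0.193

Mercator's areal exaggeration is sec²φ; hence true area = (apparent area) · cos²φ.
True area of drainage basin: 160000 × cos²(55.5°) = 160000 × 0.3208 = 51330 km².
True area of archipelago: 280000 × cos²(12.8°) = 280000 × 0.9509 = 266300 km².
Ratio = 51330 / 266300 ≈ 0.193.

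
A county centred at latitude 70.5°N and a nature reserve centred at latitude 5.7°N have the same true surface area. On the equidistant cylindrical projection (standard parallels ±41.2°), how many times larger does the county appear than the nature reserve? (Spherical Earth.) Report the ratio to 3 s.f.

The equidistant cylindrical projection with φ₀ = 41.2° has h = 1 (meridians true) and k = cos φ₀ / cos φ along parallels.
Areal scale at 70.5°: h·k = 1.000 × 2.254 = 2.254.
Areal scale at 5.7°: h·k = 1.000 × 0.7562 = 0.7562.
Ratio = 2.254/0.7562 ≈ 2.98.

2.98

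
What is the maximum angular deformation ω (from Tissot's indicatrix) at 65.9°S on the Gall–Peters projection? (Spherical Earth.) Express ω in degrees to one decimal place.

Gall–Peters is a cylindrical equal-area projection with standard parallels at ±45°. Cylindrical equal-area (φ₀ = 45°): h = cos φ / cos 45° along meridians, k = cos 45° / cos φ along parallels; h·k = 1.
At 65.9°: h = 0.5775, k = 1.732; principal scales a = 1.732, b = 0.5775.
sin(ω/2) = (a − b)/(a + b) = 1.154/2.309 = 0.4998, so ω = 2 arcsin(0.4998) ≈ 60.0°.

60.0°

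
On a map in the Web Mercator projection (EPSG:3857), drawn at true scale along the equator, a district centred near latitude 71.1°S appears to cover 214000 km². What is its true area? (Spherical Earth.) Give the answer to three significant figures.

The Mercator projection is conformal; its linear scale factor is the same in every direction and equals sec φ = 1/cos φ.
Areal scale = k² = sec²φ = 1/cos²(71.1°) = 1/0.3239² = 9.531.
True area = apparent / (areal scale) = 214000 / 9.531 ≈ 22500 km².

22500 km²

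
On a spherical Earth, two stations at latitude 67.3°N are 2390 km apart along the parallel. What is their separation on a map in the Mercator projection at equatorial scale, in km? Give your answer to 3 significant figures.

Mercator is conformal, so the point scale is isotropic: h = k = sec φ = 1/cos φ.
Along the parallel, k = sec 67.3° = 1/0.3859 = 2.591.
Map distance = 2390 × 2.591 ≈ 6190 km.

6190 km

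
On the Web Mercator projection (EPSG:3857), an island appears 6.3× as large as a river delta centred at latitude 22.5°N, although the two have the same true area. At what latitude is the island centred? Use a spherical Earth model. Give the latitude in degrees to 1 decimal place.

68.4°

For equal true areas on Mercator, apparent areas scale as sec²φ, so the ratio is cos²φ₂ / cos²φ₁.
cos²φ₂ / cos²φ₁ = 6.3  ⇒  cos φ₁ = cos 22.5° / √6.3 = 0.9239/2.510 = 0.3681.
φ₁ = arccos(0.3681) ≈ 68.4°.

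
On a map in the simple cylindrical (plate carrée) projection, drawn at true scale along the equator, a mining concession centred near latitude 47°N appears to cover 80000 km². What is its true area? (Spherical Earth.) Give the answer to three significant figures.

54600 km²

In the plate carrée (x = Rλ, y = Rφ), meridians are true-scale (h = 1) and parallels are stretched by k = sec φ.
Areal scale = h·k = 1 × sec φ; at 47°, h = 1.000, k = 1.466, so h·k = 1.466.
True area = apparent / (areal scale) = 80000 / 1.466 ≈ 54600 km².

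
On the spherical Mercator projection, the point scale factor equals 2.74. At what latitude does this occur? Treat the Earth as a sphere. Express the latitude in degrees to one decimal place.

68.6°

Mercator scale is k = sec φ = 1/cos φ.
1/cos φ = 2.74  ⇒  cos φ = 0.3650  ⇒  φ = arccos(0.3650) ≈ 68.6°.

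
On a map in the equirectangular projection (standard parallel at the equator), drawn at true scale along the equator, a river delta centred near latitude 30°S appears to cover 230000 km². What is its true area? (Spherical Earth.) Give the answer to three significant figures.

199000 km²

Plate carrée maps x = Rλ, y = Rφ. The meridian scale is h = 1 and the parallel scale is k = 1/cos φ = sec φ.
Areal scale = h·k = 1 × sec φ; at 30°, h = 1.000, k = 1.155, so h·k = 1.155.
True area = apparent / (areal scale) = 230000 / 1.155 ≈ 199000 km².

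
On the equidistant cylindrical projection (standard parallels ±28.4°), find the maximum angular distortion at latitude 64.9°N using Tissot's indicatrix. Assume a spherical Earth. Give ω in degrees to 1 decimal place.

40.9°

With standard parallel φ₀ = 28.4°, the equirectangular projection gives x = Rλ cos φ₀, y = Rφ, so h = 1 and k = cos 28.4° / cos φ.
At 64.9°: h = 1.000, k = 2.074; principal scales a = 2.074, b = 1.000.
sin(ω/2) = (a − b)/(a + b) = 1.074/3.074 = 0.3493, so ω = 2 arcsin(0.3493) ≈ 40.9°.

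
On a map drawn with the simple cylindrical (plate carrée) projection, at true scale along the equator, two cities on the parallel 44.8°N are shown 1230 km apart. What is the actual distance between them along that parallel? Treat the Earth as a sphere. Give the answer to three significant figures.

873 km

In the plate carrée (x = Rλ, y = Rφ), meridians are true-scale (h = 1) and parallels are stretched by k = sec φ.
Along the parallel at 44.8°, map distances are exaggerated by k = sec 44.8° = 1.409.
True distance = 1230 / 1.409 = 1230 × cos 44.8° ≈ 873 km.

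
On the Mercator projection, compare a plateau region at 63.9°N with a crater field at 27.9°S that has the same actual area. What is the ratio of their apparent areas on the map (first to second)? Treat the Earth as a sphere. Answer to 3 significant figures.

Mercator is conformal with k = sec φ, so areal scale = k² = sec²φ.
At 63.9°: sec²(63.9°) = 1/0.4399² = 5.167.
At 27.9°: sec²(27.9°) = 1/0.8838² = 1.280.
Ratio = 5.167/1.280 = cos²(27.9°)/cos²(63.9°) ≈ 4.04.

4.04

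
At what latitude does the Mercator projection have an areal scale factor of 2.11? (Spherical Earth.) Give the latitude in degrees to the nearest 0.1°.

Mercator areal scale is sec²φ.
sec²φ = 2.11  ⇒  cos²φ = 0.4739  ⇒  cos φ = 0.6884.
φ = arccos(0.6884) ≈ 46.5°.

46.5°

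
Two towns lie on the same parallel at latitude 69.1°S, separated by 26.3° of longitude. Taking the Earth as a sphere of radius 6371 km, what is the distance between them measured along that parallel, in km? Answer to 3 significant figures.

1040 km

Arc length along a parallel = R cos φ · Δλ (with Δλ in radians).
= 6371 × cos 69.1° × (26.3° × π/180) = 6371 × 0.3567 × 0.4590 ≈ 1040 km.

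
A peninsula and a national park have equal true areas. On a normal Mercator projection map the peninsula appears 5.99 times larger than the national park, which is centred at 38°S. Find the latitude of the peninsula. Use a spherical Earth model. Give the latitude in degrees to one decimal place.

For equal true areas on Mercator, apparent areas scale as sec²φ, so the ratio is cos²φ₂ / cos²φ₁.
cos²φ₂ / cos²φ₁ = 5.99  ⇒  cos φ₁ = cos 38° / √5.99 = 0.7880/2.447 = 0.3220.
φ₁ = arccos(0.3220) ≈ 71.2°.

71.2°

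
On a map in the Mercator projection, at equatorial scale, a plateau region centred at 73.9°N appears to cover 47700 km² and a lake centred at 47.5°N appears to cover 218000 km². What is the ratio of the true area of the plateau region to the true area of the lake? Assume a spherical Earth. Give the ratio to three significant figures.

Since Mercator area scale is 1/cos²φ, the true area equals the apparent area multiplied by cos²φ.
True area of plateau region: 47700 × cos²(73.9°) = 47700 × 0.07690 = 3668 km².
True area of lake: 218000 × cos²(47.5°) = 218000 × 0.4564 = 99500 km².
Ratio = 3668 / 99500 ≈ 0.0369.

0.0369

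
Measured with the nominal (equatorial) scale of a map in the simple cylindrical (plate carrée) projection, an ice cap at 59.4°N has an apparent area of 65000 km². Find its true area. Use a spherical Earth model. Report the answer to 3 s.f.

33100 km²

In the plate carrée (x = Rλ, y = Rφ), meridians are true-scale (h = 1) and parallels are stretched by k = sec φ.
Areal scale = h·k = 1 × sec φ; at 59.4°, h = 1.000, k = 1.964, so h·k = 1.964.
True area = apparent / (areal scale) = 65000 / 1.964 ≈ 33100 km².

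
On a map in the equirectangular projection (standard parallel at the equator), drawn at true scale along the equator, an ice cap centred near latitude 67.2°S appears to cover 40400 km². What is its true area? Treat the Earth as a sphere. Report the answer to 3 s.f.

15700 km²

For the equirectangular projection with φ₀ = 0 (plate carrée), h = 1 along meridians and k = sec φ along parallels.
Areal scale = h·k = 1 × sec φ; at 67.2°, h = 1.000, k = 2.581, so h·k = 2.581.
True area = apparent / (areal scale) = 40400 / 2.581 ≈ 15700 km².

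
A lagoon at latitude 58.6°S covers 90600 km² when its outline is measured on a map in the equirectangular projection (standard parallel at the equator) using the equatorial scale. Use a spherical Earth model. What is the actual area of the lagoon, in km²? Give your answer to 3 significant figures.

Plate carrée maps x = Rλ, y = Rφ. The meridian scale is h = 1 and the parallel scale is k = 1/cos φ = sec φ.
Areal scale = h·k = 1 × sec φ; at 58.6°, h = 1.000, k = 1.919, so h·k = 1.919.
True area = apparent / (areal scale) = 90600 / 1.919 ≈ 47200 km².

47200 km²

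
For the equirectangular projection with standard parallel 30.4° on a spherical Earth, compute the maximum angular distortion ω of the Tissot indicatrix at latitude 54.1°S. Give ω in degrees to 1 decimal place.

The equidistant cylindrical projection with φ₀ = 30.4° has h = 1 (meridians true) and k = cos φ₀ / cos φ along parallels.
At 54.1°: h = 1.000, k = 1.471; principal scales a = 1.471, b = 1.000.
sin(ω/2) = (a − b)/(a + b) = 0.4709/2.471 = 0.1906, so ω = 2 arcsin(0.1906) ≈ 22.0°.

22.0°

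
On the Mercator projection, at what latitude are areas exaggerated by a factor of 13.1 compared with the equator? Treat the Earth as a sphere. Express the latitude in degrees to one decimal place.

Mercator areal scale is sec²φ.
sec²φ = 13.1  ⇒  cos²φ = 0.07634  ⇒  cos φ = 0.2763.
φ = arccos(0.2763) ≈ 74.0°.

74.0°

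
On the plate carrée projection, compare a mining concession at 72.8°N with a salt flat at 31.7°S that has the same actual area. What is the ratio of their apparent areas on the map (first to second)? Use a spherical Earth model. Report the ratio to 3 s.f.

2.88

Plate carrée maps x = Rλ, y = Rφ. The meridian scale is h = 1 and the parallel scale is k = 1/cos φ = sec φ.
Areal scale at 72.8°: h·k = 1.000 × 3.382 = 3.382.
Areal scale at 31.7°: h·k = 1.000 × 1.175 = 1.175.
Ratio = 3.382/1.175 ≈ 2.88.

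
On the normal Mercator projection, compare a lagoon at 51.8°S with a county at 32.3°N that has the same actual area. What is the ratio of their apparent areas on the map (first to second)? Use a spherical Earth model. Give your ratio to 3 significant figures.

1.87

On Mercator, area is exaggerated by sec²φ = 1/cos²φ.
At 51.8°: sec²(51.8°) = 1/0.6184² = 2.615.
At 32.3°: sec²(32.3°) = 1/0.8453² = 1.400.
Ratio = 2.615/1.400 = cos²(32.3°)/cos²(51.8°) ≈ 1.87.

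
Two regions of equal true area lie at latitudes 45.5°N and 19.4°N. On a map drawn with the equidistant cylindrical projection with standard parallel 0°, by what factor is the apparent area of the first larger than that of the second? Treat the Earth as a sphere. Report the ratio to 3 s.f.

For the equirectangular projection with φ₀ = 0 (plate carrée), h = 1 along meridians and k = sec φ along parallels.
Areal scale at 45.5°: h·k = 1.000 × 1.427 = 1.427.
Areal scale at 19.4°: h·k = 1.000 × 1.060 = 1.060.
Ratio = 1.427/1.060 ≈ 1.35.

1.35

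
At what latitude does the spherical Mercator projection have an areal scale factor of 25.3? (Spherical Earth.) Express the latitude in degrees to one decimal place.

Mercator areal scale is sec²φ.
sec²φ = 25.3  ⇒  cos²φ = 0.03953  ⇒  cos φ = 0.1988.
φ = arccos(0.1988) ≈ 78.5°.

78.5°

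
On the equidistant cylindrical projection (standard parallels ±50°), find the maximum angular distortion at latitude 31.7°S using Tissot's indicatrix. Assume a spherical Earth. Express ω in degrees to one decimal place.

With standard parallel φ₀ = 50°, the equirectangular projection gives x = Rλ cos φ₀, y = Rφ, so h = 1 and k = cos 50° / cos φ.
At 31.7°: h = 1.000, k = 0.7555; principal scales a = 1.000, b = 0.7555.
sin(ω/2) = (a − b)/(a + b) = 0.2445/1.755 = 0.1393, so ω = 2 arcsin(0.1393) ≈ 16.0°.

16.0°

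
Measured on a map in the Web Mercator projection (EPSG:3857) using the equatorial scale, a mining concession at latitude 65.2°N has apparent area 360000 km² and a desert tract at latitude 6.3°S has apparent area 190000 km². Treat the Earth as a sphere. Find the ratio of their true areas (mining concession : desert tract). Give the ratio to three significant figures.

Since Mercator area scale is 1/cos²φ, the true area equals the apparent area multiplied by cos²φ.
True area of mining concession: 360000 × cos²(65.2°) = 360000 × 0.1759 = 63340 km².
True area of desert tract: 190000 × cos²(6.3°) = 190000 × 0.9880 = 187700 km².
Ratio = 63340 / 187700 ≈ 0.337.

0.337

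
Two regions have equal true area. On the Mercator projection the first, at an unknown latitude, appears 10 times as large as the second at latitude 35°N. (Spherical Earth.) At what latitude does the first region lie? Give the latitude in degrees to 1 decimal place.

75.0°

On Mercator, (apparent₁)/(apparent₂) = sec²φ₁ / sec²φ₂ when true areas are equal.
cos²φ₂ / cos²φ₁ = 10  ⇒  cos φ₁ = cos 35° / √10 = 0.8192/3.162 = 0.2590.
φ₁ = arccos(0.2590) ≈ 75.0°.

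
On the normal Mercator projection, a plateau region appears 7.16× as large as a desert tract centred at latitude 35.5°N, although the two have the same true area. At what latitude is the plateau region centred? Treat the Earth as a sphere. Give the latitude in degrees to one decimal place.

72.3°

Mercator areal scale is sec²φ, so apparent-area ratio = sec²φ₁ / sec²φ₂ = cos²φ₂ / cos²φ₁.
cos²φ₂ / cos²φ₁ = 7.16  ⇒  cos φ₁ = cos 35.5° / √7.16 = 0.8141/2.676 = 0.3042.
φ₁ = arccos(0.3042) ≈ 72.3°.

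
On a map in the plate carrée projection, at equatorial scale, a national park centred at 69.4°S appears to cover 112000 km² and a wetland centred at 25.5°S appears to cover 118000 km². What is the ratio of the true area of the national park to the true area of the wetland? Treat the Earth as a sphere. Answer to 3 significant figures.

On the plate carrée, areal scale = h·k = 1 × sec φ, so true area = apparent × cos φ.
True area of national park: 112000 × cos(69.4°) = 112000 × 0.3518 = 39410 km².
True area of wetland: 118000 × cos(25.5°) = 118000 × 0.9026 = 106500 km².
Ratio = 39410 / 106500 ≈ 0.370.

0.370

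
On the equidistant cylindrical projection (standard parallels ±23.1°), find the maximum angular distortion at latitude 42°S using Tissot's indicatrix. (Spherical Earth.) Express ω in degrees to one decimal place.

With standard parallel φ₀ = 23.1°, the equirectangular projection gives x = Rλ cos φ₀, y = Rφ, so h = 1 and k = cos 23.1° / cos φ.
At 42°: h = 1.000, k = 1.238; principal scales a = 1.238, b = 1.000.
sin(ω/2) = (a − b)/(a + b) = 0.2377/2.238 = 0.1062, so ω = 2 arcsin(0.1062) ≈ 12.2°.

12.2°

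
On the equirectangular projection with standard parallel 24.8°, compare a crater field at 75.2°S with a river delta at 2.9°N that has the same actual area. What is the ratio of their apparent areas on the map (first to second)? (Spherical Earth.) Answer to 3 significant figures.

In the equirectangular projection with standard parallel φ₀ = 24.8° (x = Rλ cos φ₀, y = Rφ), meridians are true-scale (h = 1) and the parallel scale is k = cos φ₀ / cos φ.
Areal scale at 75.2°: h·k = 1.000 × 3.554 = 3.554.
Areal scale at 2.9°: h·k = 1.000 × 0.9089 = 0.9089.
Ratio = 3.554/0.9089 ≈ 3.91.

3.91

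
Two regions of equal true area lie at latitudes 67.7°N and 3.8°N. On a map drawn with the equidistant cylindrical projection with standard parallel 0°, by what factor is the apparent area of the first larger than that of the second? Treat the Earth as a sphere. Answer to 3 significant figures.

Plate carrée maps x = Rλ, y = Rφ. The meridian scale is h = 1 and the parallel scale is k = 1/cos φ = sec φ.
Areal scale at 67.7°: h·k = 1.000 × 2.635 = 2.635.
Areal scale at 3.8°: h·k = 1.000 × 1.002 = 1.002.
Ratio = 2.635/1.002 ≈ 2.63.

2.63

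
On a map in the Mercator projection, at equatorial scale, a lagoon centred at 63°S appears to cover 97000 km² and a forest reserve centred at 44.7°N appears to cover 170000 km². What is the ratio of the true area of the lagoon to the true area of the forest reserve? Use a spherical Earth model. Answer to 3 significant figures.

Mercator's areal exaggeration is sec²φ; hence true area = (apparent area) · cos²φ.
True area of lagoon: 97000 × cos²(63°) = 97000 × 0.2061 = 19990 km².
True area of forest reserve: 170000 × cos²(44.7°) = 170000 × 0.5052 = 85890 km².
Ratio = 19990 / 85890 ≈ 0.233.

0.233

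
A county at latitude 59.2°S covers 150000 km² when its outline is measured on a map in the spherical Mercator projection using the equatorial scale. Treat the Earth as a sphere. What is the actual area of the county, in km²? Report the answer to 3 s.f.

For Mercator, h = k = sec φ (a conformal cylindrical projection has a single point scale, 1/cos φ).
Areal scale = k² = sec²φ = 1/cos²(59.2°) = 1/0.5120² = 3.814.
True area = apparent / (areal scale) = 150000 / 3.814 ≈ 39300 km².

39300 km²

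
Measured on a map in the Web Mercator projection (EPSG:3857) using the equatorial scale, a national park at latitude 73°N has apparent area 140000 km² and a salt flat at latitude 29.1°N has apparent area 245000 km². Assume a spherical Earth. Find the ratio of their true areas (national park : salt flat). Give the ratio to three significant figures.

0.0640

Since Mercator area scale is 1/cos²φ, the true area equals the apparent area multiplied by cos²φ.
True area of national park: 140000 × cos²(73°) = 140000 × 0.08548 = 11970 km².
True area of salt flat: 245000 × cos²(29.1°) = 245000 × 0.7635 = 187100 km².
Ratio = 11970 / 187100 ≈ 0.0640.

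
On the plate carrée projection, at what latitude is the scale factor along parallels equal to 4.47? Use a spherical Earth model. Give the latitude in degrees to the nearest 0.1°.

Plate carrée: h = 1, k = sec φ along parallels.
sec φ = 4.47  ⇒  cos φ = 0.2237  ⇒  φ ≈ 77.1°.

77.1°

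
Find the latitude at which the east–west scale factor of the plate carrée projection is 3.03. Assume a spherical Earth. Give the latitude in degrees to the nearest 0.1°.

70.7°

Plate carrée: h = 1, k = sec φ along parallels.
sec φ = 3.03  ⇒  cos φ = 0.3300  ⇒  φ ≈ 70.7°.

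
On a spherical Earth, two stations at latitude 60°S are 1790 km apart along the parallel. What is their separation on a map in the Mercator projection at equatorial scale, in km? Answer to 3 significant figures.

3580 km

Mercator is conformal, so the point scale is isotropic: h = k = sec φ = 1/cos φ.
Along the parallel, k = sec 60° = 1/0.5000 = 2.000.
Map distance = 1790 × 2.000 ≈ 3580 km.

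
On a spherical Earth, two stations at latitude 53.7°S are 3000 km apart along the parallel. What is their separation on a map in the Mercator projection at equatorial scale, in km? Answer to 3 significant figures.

The Mercator projection is conformal; its linear scale factor is the same in every direction and equals sec φ = 1/cos φ.
Along the parallel, k = sec 53.7° = 1/0.5920 = 1.689.
Map distance = 3000 × 1.689 ≈ 5070 km.

5070 km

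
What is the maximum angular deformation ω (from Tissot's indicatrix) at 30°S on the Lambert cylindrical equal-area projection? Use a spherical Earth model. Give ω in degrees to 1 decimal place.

The Lambert cylindrical equal-area projection is the cylindrical equal-area projection with its standard parallel at the equator (φ₀ = 0). Cylindrical equal-area (φ₀ = 0°): h = cos φ / cos 0° along meridians, k = cos 0° / cos φ along parallels; h·k = 1.
At 30°: h = 0.8660, k = 1.155; principal scales a = 1.155, b = 0.8660.
sin(ω/2) = (a − b)/(a + b) = 0.2887/2.021 = 0.1429, so ω = 2 arcsin(0.1429) ≈ 16.4°.

16.4°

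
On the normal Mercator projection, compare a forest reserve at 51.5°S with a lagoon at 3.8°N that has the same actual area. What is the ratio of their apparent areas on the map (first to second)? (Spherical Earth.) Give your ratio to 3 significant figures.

2.57

Mercator areal scale is sec²φ.
At 51.5°: sec²(51.5°) = 1/0.6225² = 2.580.
At 3.8°: sec²(3.8°) = 1/0.9978² = 1.004.
Ratio = 2.580/1.004 = cos²(3.8°)/cos²(51.5°) ≈ 2.57.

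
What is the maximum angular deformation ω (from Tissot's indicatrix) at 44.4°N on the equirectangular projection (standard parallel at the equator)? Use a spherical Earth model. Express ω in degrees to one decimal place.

19.2°

In the plate carrée (x = Rλ, y = Rφ), meridians are true-scale (h = 1) and parallels are stretched by k = sec φ.
At 44.4°: h = 1.000, k = 1.400; principal scales a = 1.400, b = 1.000.
sin(ω/2) = (a − b)/(a + b) = 0.3996/2.400 = 0.1665, so ω = 2 arcsin(0.1665) ≈ 19.2°.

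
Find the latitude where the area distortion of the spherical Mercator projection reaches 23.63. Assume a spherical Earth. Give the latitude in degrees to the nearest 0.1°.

Mercator areal scale is sec²φ.
sec²φ = 23.63  ⇒  cos²φ = 0.04232  ⇒  cos φ = 0.2057.
φ = arccos(0.2057) ≈ 78.1°.

78.1°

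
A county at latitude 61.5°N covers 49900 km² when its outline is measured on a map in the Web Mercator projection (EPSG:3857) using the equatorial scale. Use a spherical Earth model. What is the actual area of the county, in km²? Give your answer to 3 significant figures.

11400 km²

For Mercator, h = k = sec φ (a conformal cylindrical projection has a single point scale, 1/cos φ).
Areal scale = k² = sec²φ = 1/cos²(61.5°) = 1/0.4772² = 4.392.
True area = apparent / (areal scale) = 49900 / 4.392 ≈ 11400 km².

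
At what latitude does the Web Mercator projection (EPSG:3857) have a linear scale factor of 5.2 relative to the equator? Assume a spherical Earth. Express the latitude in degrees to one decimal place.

78.9°

Mercator scale is k = sec φ = 1/cos φ.
1/cos φ = 5.2  ⇒  cos φ = 0.1923  ⇒  φ = arccos(0.1923) ≈ 78.9°.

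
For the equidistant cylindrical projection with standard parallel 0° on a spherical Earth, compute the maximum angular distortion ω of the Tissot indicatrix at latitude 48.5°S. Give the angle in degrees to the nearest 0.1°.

23.4°

Plate carrée maps x = Rλ, y = Rφ. The meridian scale is h = 1 and the parallel scale is k = 1/cos φ = sec φ.
At 48.5°: h = 1.000, k = 1.509; principal scales a = 1.509, b = 1.000.
sin(ω/2) = (a − b)/(a + b) = 0.5092/2.509 = 0.2029, so ω = 2 arcsin(0.2029) ≈ 23.4°.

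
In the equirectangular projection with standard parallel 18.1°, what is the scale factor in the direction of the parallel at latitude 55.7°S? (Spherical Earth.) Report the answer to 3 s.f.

With standard parallel φ₀ = 18.1°, the equirectangular projection gives x = Rλ cos φ₀, y = Rφ, so h = 1 and k = cos 18.1° / cos φ.
k = cos 18.1° / cos 55.7° = 0.9505/0.5635 = 1.687.

1.69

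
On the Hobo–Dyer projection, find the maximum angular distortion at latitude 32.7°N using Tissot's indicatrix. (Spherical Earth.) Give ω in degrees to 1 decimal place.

6.7°

The Hobo–Dyer projection is cylindrical equal-area with φ₀ = 37.5°. For cylindrical equal-area with standard parallel φ₀, h = cos φ / cos φ₀ and k = cos φ₀ / cos φ, so h·k = 1.
At 32.7°: h = 1.061, k = 0.9428; principal scales a = 1.061, b = 0.9428.
sin(ω/2) = (a − b)/(a + b) = 0.1179/2.003 = 0.05886, so ω = 2 arcsin(0.05886) ≈ 6.7°.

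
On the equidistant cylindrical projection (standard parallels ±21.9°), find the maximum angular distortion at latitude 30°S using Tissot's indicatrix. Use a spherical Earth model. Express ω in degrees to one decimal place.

With standard parallel φ₀ = 21.9°, the equirectangular projection gives x = Rλ cos φ₀, y = Rφ, so h = 1 and k = cos 21.9° / cos φ.
At 30°: h = 1.000, k = 1.071; principal scales a = 1.071, b = 1.000.
sin(ω/2) = (a − b)/(a + b) = 0.07137/2.071 = 0.03446, so ω = 2 arcsin(0.03446) ≈ 3.9°.

3.9°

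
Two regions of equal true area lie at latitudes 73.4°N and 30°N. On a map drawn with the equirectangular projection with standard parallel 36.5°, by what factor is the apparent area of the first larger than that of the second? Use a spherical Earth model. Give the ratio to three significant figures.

3.03

In the equirectangular projection with standard parallel φ₀ = 36.5° (x = Rλ cos φ₀, y = Rφ), meridians are true-scale (h = 1) and the parallel scale is k = cos φ₀ / cos φ.
Areal scale at 73.4°: h·k = 1.000 × 2.814 = 2.814.
Areal scale at 30°: h·k = 1.000 × 0.9282 = 0.9282.
Ratio = 2.814/0.9282 ≈ 3.03.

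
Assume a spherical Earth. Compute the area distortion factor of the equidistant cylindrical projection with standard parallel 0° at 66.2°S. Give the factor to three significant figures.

2.48

For the equirectangular projection with φ₀ = 0 (plate carrée), h = 1 along meridians and k = sec φ along parallels.
Areal scale = h·k = 1 × sec φ; at 66.2°, h = 1.000, k = 2.478, so h·k = 2.478.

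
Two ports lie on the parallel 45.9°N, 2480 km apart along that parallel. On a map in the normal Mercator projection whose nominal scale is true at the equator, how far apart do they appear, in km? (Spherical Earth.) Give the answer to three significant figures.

3560 km

Mercator is conformal, so the point scale is isotropic: h = k = sec φ = 1/cos φ.
Along the parallel, k = sec 45.9° = 1/0.6959 = 1.437.
Map distance = 2480 × 1.437 ≈ 3560 km.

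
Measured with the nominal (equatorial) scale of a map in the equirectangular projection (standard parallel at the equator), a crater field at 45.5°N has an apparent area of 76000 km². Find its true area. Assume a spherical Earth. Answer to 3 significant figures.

53300 km²

For the equirectangular projection with φ₀ = 0 (plate carrée), h = 1 along meridians and k = sec φ along parallels.
Areal scale = h·k = 1 × sec φ; at 45.5°, h = 1.000, k = 1.427, so h·k = 1.427.
True area = apparent / (areal scale) = 76000 / 1.427 ≈ 53300 km².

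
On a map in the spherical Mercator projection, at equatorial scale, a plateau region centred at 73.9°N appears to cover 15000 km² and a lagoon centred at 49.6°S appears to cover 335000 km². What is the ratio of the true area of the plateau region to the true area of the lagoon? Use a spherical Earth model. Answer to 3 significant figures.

0.00820

Since Mercator area scale is 1/cos²φ, the true area equals the apparent area multiplied by cos²φ.
True area of plateau region: 15000 × cos²(73.9°) = 15000 × 0.07690 = 1154 km².
True area of lagoon: 335000 × cos²(49.6°) = 335000 × 0.4201 = 140700 km².
Ratio = 1154 / 140700 ≈ 0.00820.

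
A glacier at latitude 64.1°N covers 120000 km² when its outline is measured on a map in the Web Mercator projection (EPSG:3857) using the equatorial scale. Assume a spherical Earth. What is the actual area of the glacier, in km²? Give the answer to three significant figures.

The Mercator projection is conformal; its linear scale factor is the same in every direction and equals sec φ = 1/cos φ.
Areal scale = k² = sec²φ = 1/cos²(64.1°) = 1/0.4368² = 5.241.
True area = apparent / (areal scale) = 120000 / 5.241 ≈ 22900 km².

22900 km²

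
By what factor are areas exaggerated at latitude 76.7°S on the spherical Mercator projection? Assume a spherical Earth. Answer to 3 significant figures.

18.9

Mercator is conformal, so the point scale is isotropic: h = k = sec φ = 1/cos φ.
Areal scale = k² = sec²φ = 1/cos²(76.7°) = 1/0.2300² = 18.90.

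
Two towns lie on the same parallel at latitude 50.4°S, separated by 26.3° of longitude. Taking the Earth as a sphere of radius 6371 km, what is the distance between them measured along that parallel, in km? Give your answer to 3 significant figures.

1860 km

Arc length along a parallel = R cos φ · Δλ (with Δλ in radians).
= 6371 × cos 50.4° × (26.3° × π/180) = 6371 × 0.6374 × 0.4590 ≈ 1860 km.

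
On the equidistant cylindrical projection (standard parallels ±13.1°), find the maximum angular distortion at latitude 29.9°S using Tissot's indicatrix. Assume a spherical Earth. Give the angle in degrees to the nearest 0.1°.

6.7°

In the equirectangular projection with standard parallel φ₀ = 13.1° (x = Rλ cos φ₀, y = Rφ), meridians are true-scale (h = 1) and the parallel scale is k = cos φ₀ / cos φ.
At 29.9°: h = 1.000, k = 1.124; principal scales a = 1.124, b = 1.000.
sin(ω/2) = (a − b)/(a + b) = 0.1235/2.124 = 0.05817, so ω = 2 arcsin(0.05817) ≈ 6.7°.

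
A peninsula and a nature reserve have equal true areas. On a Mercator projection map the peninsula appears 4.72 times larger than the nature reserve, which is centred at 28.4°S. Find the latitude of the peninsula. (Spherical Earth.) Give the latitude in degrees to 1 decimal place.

Mercator areal scale is sec²φ, so apparent-area ratio = sec²φ₁ / sec²φ₂ = cos²φ₂ / cos²φ₁.
cos²φ₂ / cos²φ₁ = 4.72  ⇒  cos φ₁ = cos 28.4° / √4.72 = 0.8796/2.173 = 0.4049.
φ₁ = arccos(0.4049) ≈ 66.1°.

66.1°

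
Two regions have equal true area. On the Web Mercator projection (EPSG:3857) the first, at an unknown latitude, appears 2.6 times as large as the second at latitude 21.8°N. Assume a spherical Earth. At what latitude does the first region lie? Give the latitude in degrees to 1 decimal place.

Mercator areal scale is sec²φ, so apparent-area ratio = sec²φ₁ / sec²φ₂ = cos²φ₂ / cos²φ₁.
cos²φ₂ / cos²φ₁ = 2.6  ⇒  cos φ₁ = cos 21.8° / √2.6 = 0.9285/1.612 = 0.5758.
φ₁ = arccos(0.5758) ≈ 54.8°.

54.8°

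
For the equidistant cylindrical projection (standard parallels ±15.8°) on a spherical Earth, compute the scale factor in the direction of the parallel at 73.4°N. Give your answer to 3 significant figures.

3.37

With standard parallel φ₀ = 15.8°, the equirectangular projection gives x = Rλ cos φ₀, y = Rφ, so h = 1 and k = cos 15.8° / cos φ.
k = cos 15.8° / cos 73.4° = 0.9622/0.2857 = 3.368.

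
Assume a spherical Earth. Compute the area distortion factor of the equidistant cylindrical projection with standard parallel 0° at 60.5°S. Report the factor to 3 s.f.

2.03

In the plate carrée (x = Rλ, y = Rφ), meridians are true-scale (h = 1) and parallels are stretched by k = sec φ.
Areal scale = h·k = 1 × sec φ; at 60.5°, h = 1.000, k = 2.031, so h·k = 2.031.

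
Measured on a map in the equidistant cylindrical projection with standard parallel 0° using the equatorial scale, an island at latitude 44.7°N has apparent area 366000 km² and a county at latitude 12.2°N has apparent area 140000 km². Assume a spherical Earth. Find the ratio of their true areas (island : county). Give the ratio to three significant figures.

Plate carrée has h = 1 and k = sec φ, giving areal scale sec φ; true area = (apparent area) · cos φ.
True area of island: 366000 × cos(44.7°) = 366000 × 0.7108 = 260200 km².
True area of county: 140000 × cos(12.2°) = 140000 × 0.9774 = 136800 km².
Ratio = 260200 / 136800 ≈ 1.90.

1.90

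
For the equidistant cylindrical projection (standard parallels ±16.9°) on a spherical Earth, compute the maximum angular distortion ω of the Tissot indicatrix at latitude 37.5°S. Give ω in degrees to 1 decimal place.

10.7°

With standard parallel φ₀ = 16.9°, the equirectangular projection gives x = Rλ cos φ₀, y = Rφ, so h = 1 and k = cos 16.9° / cos φ.
At 37.5°: h = 1.000, k = 1.206; principal scales a = 1.206, b = 1.000.
sin(ω/2) = (a − b)/(a + b) = 0.2060/2.206 = 0.09340, so ω = 2 arcsin(0.09340) ≈ 10.7°.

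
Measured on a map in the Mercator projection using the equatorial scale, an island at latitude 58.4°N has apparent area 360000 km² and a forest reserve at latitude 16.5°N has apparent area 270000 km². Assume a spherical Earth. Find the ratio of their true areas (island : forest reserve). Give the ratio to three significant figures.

0.398

Since Mercator area scale is 1/cos²φ, the true area equals the apparent area multiplied by cos²φ.
True area of island: 360000 × cos²(58.4°) = 360000 × 0.2746 = 98840 km².
True area of forest reserve: 270000 × cos²(16.5°) = 270000 × 0.9193 = 248200 km².
Ratio = 98840 / 248200 ≈ 0.398.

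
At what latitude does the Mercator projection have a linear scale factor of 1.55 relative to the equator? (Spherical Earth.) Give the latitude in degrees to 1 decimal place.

Mercator scale is k = sec φ = 1/cos φ.
1/cos φ = 1.55  ⇒  cos φ = 0.6452  ⇒  φ = arccos(0.6452) ≈ 49.8°.

49.8°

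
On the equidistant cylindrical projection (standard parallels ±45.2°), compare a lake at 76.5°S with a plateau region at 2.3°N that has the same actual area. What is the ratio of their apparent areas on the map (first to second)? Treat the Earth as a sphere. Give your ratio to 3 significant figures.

4.28

With standard parallel φ₀ = 45.2°, the equirectangular projection gives x = Rλ cos φ₀, y = Rφ, so h = 1 and k = cos 45.2° / cos φ.
Areal scale at 76.5°: h·k = 1.000 × 3.018 = 3.018.
Areal scale at 2.3°: h·k = 1.000 × 0.7052 = 0.7052.
Ratio = 3.018/0.7052 ≈ 4.28.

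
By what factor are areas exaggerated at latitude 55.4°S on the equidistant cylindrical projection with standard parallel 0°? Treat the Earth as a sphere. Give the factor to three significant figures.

In the plate carrée (x = Rλ, y = Rφ), meridians are true-scale (h = 1) and parallels are stretched by k = sec φ.
Areal scale = h·k = 1 × sec φ; at 55.4°, h = 1.000, k = 1.761, so h·k = 1.761.

1.76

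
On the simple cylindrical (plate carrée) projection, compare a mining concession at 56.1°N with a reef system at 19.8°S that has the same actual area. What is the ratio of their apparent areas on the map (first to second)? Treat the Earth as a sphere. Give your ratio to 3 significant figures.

In the plate carrée (x = Rλ, y = Rφ), meridians are true-scale (h = 1) and parallels are stretched by k = sec φ.
Areal scale at 56.1°: h·k = 1.000 × 1.793 = 1.793.
Areal scale at 19.8°: h·k = 1.000 × 1.063 = 1.063.
Ratio = 1.793/1.063 ≈ 1.69.

1.69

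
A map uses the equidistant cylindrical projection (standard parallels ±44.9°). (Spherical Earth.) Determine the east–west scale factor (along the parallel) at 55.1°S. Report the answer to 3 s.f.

In the equirectangular projection with standard parallel φ₀ = 44.9° (x = Rλ cos φ₀, y = Rφ), meridians are true-scale (h = 1) and the parallel scale is k = cos φ₀ / cos φ.
k = cos 44.9° / cos 55.1° = 0.7083/0.5721 = 1.238.

1.24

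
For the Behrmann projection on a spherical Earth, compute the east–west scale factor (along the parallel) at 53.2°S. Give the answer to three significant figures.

1.45

Behrmann is a cylindrical equal-area projection with standard parallels at ±30°. For cylindrical equal-area with standard parallel φ₀, h = cos φ / cos φ₀ and k = cos φ₀ / cos φ, so h·k = 1.
k = cos 30° / cos 53.2° = 0.8660/0.5990 = 1.446.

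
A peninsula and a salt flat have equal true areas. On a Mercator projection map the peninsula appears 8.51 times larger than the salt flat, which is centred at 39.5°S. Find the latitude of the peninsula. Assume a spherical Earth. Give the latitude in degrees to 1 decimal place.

Mercator areal scale is sec²φ, so apparent-area ratio = sec²φ₁ / sec²φ₂ = cos²φ₂ / cos²φ₁.
cos²φ₂ / cos²φ₁ = 8.51  ⇒  cos φ₁ = cos 39.5° / √8.51 = 0.7716/2.917 = 0.2645.
φ₁ = arccos(0.2645) ≈ 74.7°.

74.7°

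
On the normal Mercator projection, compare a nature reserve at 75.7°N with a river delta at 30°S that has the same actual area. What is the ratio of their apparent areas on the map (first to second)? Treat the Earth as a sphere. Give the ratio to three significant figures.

12.3

On Mercator, area is exaggerated by sec²φ = 1/cos²φ.
At 75.7°: sec²(75.7°) = 1/0.2470² = 16.39.
At 30°: sec²(30°) = 1/0.8660² = 1.333.
Ratio = 16.39/1.333 = cos²(30°)/cos²(75.7°) ≈ 12.3.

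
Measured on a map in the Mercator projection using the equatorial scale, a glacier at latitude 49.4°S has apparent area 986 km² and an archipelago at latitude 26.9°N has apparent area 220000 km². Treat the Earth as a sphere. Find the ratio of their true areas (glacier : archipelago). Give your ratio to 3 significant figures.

0.00239

On Mercator the areal scale is sec²φ, so true area = apparent × cos²φ.
True area of glacier: 986 × cos²(49.4°) = 986 × 0.4235 = 417.6 km².
True area of archipelago: 220000 × cos²(26.9°) = 220000 × 0.7953 = 175000 km².
Ratio = 417.6 / 175000 ≈ 0.00239.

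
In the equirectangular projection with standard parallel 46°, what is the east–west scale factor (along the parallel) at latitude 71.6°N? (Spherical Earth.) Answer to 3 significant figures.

2.20

In the equirectangular projection with standard parallel φ₀ = 46° (x = Rλ cos φ₀, y = Rφ), meridians are true-scale (h = 1) and the parallel scale is k = cos φ₀ / cos φ.
k = cos 46° / cos 71.6° = 0.6947/0.3156 = 2.201.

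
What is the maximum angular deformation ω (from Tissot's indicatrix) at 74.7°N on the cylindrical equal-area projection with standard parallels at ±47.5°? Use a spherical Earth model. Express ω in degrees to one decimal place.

94.7°

Cylindrical equal-area (φ₀ = 47.5°): h = cos φ / cos 47.5° along meridians, k = cos 47.5° / cos φ along parallels; h·k = 1.
At 74.7°: h = 0.3906, k = 2.560; principal scales a = 2.560, b = 0.3906.
sin(ω/2) = (a − b)/(a + b) = 2.170/2.951 = 0.7353, so ω = 2 arcsin(0.7353) ≈ 94.7°.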